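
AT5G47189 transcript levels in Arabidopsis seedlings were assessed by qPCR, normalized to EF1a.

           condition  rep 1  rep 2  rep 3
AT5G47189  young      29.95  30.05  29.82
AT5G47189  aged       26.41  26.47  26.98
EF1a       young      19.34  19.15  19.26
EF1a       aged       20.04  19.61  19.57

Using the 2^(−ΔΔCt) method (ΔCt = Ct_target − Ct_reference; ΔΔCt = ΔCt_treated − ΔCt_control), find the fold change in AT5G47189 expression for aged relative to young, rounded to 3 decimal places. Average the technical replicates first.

Mean Ct: AT5G47189 young 29.940; AT5G47189 aged 26.620; EF1a young 19.250; EF1a aged 19.740
ΔCt(young) = 29.940 − 19.250 = 10.690
ΔCt(aged) = 26.620 − 19.740 = 6.880
ΔΔCt = 6.880 − 10.690 = -3.810
Fold change = 2^(−(-3.810)) = 2^3.810 = 14.0257

14.026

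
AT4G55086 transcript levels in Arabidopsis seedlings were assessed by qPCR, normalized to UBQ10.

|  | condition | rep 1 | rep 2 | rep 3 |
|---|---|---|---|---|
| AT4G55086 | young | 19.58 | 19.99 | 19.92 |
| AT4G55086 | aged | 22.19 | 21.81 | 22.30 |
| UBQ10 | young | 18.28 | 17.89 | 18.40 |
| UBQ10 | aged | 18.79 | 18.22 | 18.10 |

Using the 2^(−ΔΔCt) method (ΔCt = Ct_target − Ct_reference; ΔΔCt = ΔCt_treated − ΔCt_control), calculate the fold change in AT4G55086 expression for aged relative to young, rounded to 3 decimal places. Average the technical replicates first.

Mean Ct: AT4G55086 young 19.830; AT4G55086 aged 22.100; UBQ10 young 18.190; UBQ10 aged 18.370
ΔCt(young) = 19.830 − 18.190 = 1.640
ΔCt(aged) = 22.100 − 18.370 = 3.730
ΔΔCt = 3.730 − 1.640 = 2.090
Fold change = 2^(−2.090) = 0.2349

0.235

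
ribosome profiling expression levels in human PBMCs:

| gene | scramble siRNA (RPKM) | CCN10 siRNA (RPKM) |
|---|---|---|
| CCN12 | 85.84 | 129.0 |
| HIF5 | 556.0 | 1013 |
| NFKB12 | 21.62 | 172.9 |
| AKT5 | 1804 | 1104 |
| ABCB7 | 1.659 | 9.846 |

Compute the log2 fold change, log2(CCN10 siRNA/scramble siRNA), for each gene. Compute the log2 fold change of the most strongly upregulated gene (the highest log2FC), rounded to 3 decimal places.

2.999

log2(129.0/85.84) = 0.588  (CCN12)
log2(1013/556.0) = 0.865  (HIF5)
log2(172.9/21.62) = 2.999  (NFKB12)
log2(1104/1804) = -0.708  (AKT5)
log2(9.846/1.659) = 2.569  (ABCB7)
NFKB12 is most strongly upregulated.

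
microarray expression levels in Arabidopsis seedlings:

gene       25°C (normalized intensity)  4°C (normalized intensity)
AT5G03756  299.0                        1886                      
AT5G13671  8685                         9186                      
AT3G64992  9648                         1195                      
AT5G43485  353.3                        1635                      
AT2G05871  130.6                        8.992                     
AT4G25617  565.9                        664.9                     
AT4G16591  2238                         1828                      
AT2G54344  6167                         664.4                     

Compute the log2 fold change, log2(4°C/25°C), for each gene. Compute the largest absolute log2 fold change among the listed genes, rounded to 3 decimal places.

3.860

log2(1886/299.0) = 2.657  (AT5G03756)
log2(9186/8685) = 0.081  (AT5G13671)
log2(1195/9648) = -3.013  (AT3G64992)
log2(1635/353.3) = 2.210  (AT5G43485)
log2(8.992/130.6) = -3.860  (AT2G05871)
log2(664.9/565.9) = 0.233  (AT4G25617)
log2(1828/2238) = -0.292  (AT4G16591)
log2(664.4/6167) = -3.214  (AT2G54344)
The largest magnitude belongs to AT2G05871.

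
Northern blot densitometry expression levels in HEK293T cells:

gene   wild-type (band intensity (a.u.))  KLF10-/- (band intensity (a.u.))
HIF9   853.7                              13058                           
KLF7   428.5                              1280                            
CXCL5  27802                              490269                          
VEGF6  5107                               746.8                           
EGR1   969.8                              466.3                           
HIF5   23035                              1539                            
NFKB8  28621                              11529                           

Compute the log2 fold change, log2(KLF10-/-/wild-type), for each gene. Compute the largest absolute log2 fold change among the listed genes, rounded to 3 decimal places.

log2(13058/853.7) = 3.935  (HIF9)
log2(1280/428.5) = 1.579  (KLF7)
log2(490269/27802) = 4.140  (CXCL5)
log2(746.8/5107) = -2.774  (VEGF6)
log2(466.3/969.8) = -1.056  (EGR1)
log2(1539/23035) = -3.904  (HIF5)
log2(11529/28621) = -1.312  (NFKB8)
The largest magnitude belongs to CXCL5.

4.140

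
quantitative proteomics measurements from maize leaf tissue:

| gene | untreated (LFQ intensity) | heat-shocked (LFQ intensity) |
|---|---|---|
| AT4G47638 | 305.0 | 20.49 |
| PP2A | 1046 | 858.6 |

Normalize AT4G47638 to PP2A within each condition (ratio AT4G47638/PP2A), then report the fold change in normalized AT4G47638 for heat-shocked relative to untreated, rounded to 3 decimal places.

0.082

AT4G47638/PP2A (untreated) = 305.0 / 1046 = 0.29159
AT4G47638/PP2A (heat-shocked) = 20.49 / 858.6 = 0.023864
Fold change = 0.023864 / 0.29159 = 0.0818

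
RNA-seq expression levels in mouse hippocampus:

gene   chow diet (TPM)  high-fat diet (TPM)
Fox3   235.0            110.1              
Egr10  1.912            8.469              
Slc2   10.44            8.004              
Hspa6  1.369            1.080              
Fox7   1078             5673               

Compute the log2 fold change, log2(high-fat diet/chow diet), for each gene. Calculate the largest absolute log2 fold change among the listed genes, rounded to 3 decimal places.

log2(110.1/235.0) = -1.094  (Fox3)
log2(8.469/1.912) = 2.147  (Egr10)
log2(8.004/10.44) = -0.383  (Slc2)
log2(1.080/1.369) = -0.342  (Hspa6)
log2(5673/1078) = 2.396  (Fox7)
The largest magnitude belongs to Fox7.

2.396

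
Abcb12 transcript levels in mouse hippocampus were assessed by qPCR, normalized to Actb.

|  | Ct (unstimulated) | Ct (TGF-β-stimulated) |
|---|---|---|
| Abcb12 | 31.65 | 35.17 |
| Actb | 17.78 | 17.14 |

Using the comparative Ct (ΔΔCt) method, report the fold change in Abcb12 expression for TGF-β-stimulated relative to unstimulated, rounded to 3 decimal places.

ΔCt(unstimulated) = 31.650 − 17.780 = 13.870
ΔCt(TGF-β-stimulated) = 35.170 − 17.140 = 18.030
ΔΔCt = 18.030 − 13.870 = 4.160
Fold change = 2^(−4.160) = 0.0559

0.056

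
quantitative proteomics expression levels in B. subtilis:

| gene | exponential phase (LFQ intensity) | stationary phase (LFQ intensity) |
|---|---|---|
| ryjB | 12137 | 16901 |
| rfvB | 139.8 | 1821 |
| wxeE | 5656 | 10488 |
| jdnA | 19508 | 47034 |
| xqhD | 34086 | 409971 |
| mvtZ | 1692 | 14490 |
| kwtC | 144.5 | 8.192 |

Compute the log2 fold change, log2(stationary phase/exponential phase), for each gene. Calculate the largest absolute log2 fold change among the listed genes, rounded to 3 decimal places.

log2(16901/12137) = 0.478  (ryjB)
log2(1821/139.8) = 3.703  (rfvB)
log2(10488/5656) = 0.891  (wxeE)
log2(47034/19508) = 1.270  (jdnA)
log2(409971/34086) = 3.588  (xqhD)
log2(14490/1692) = 3.098  (mvtZ)
log2(8.192/144.5) = -4.141  (kwtC)
The largest magnitude belongs to kwtC.

4.141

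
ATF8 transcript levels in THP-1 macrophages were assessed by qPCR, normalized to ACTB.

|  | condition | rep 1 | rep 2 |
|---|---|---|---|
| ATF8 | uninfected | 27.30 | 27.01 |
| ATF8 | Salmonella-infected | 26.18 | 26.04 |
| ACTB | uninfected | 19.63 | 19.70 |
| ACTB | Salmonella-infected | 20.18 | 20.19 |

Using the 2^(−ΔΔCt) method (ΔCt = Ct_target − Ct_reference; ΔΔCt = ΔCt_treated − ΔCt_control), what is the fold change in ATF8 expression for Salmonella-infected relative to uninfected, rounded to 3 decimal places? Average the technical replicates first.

2.959

Mean Ct: ATF8 uninfected 27.155; ATF8 Salmonella-infected 26.110; ACTB uninfected 19.665; ACTB Salmonella-infected 20.185
ΔCt(uninfected) = 27.155 − 19.665 = 7.490
ΔCt(Salmonella-infected) = 26.110 − 20.185 = 5.925
ΔΔCt = 5.925 − 7.490 = -1.565
Fold change = 2^(−(-1.565)) = 2^1.565 = 2.9588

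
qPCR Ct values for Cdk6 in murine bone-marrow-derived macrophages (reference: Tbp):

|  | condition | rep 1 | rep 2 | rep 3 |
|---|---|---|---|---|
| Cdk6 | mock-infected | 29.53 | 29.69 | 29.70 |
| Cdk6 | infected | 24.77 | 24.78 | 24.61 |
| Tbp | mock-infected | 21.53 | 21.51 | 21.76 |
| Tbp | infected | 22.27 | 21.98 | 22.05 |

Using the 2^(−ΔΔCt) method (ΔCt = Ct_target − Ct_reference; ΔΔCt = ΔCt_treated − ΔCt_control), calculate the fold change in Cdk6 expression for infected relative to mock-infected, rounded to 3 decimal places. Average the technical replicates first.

42.814

Mean Ct: Cdk6 mock-infected 29.640; Cdk6 infected 24.720; Tbp mock-infected 21.600; Tbp infected 22.100
ΔCt(mock-infected) = 29.640 − 21.600 = 8.040
ΔCt(infected) = 24.720 − 22.100 = 2.620
ΔΔCt = 2.620 − 8.040 = -5.420
Fold change = 2^(−(-5.420)) = 2^5.420 = 42.8137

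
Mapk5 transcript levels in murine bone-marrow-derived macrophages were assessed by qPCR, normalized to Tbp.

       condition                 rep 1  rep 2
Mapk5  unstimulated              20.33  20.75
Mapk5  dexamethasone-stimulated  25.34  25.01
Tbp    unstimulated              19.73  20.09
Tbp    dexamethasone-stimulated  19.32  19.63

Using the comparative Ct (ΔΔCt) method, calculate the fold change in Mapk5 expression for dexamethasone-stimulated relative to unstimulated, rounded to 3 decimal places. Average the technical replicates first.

0.030

Mean Ct: Mapk5 unstimulated 20.540; Mapk5 dexamethasone-stimulated 25.175; Tbp unstimulated 19.910; Tbp dexamethasone-stimulated 19.475
ΔCt(unstimulated) = 20.540 − 19.910 = 0.630
ΔCt(dexamethasone-stimulated) = 25.175 − 19.475 = 5.700
ΔΔCt = 5.700 − 0.630 = 5.070
Fold change = 2^(−5.070) = 0.0298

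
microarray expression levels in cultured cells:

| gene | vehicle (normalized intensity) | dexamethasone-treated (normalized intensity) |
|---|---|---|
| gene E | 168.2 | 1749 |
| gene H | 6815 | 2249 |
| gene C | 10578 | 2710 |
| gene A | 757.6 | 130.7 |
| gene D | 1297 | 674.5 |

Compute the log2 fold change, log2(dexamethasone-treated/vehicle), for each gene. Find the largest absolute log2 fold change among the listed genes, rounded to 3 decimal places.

log2(1749/168.2) = 3.378  (gene E)
log2(2249/6815) = -1.599  (gene H)
log2(2710/10578) = -1.965  (gene C)
log2(130.7/757.6) = -2.535  (gene A)
log2(674.5/1297) = -0.943  (gene D)
The largest magnitude belongs to gene E.

3.378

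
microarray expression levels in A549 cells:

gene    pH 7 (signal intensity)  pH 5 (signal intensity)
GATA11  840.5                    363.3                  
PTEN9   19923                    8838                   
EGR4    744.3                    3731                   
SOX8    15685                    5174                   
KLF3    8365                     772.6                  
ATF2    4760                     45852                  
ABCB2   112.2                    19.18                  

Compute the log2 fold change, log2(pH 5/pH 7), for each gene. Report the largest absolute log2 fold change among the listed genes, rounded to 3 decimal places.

log2(363.3/840.5) = -1.210  (GATA11)
log2(8838/19923) = -1.173  (PTEN9)
log2(3731/744.3) = 2.326  (EGR4)
log2(5174/15685) = -1.600  (SOX8)
log2(772.6/8365) = -3.437  (KLF3)
log2(45852/4760) = 3.268  (ATF2)
log2(19.18/112.2) = -2.548  (ABCB2)
The largest magnitude belongs to KLF3.

3.437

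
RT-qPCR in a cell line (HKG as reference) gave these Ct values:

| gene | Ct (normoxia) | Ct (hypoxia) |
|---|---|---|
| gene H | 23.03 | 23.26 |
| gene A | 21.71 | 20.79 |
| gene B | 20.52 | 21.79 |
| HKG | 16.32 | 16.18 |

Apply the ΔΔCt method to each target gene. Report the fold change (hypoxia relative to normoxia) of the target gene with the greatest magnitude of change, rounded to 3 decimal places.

0.376

gene H: ΔΔCt = (23.26−16.18) − (23.03−16.32) = 7.08 − 6.71 = 0.37; fold change = 2^-0.37 = 0.774
gene A: ΔΔCt = (20.79−16.18) − (21.71−16.32) = 4.61 − 5.39 = -0.78; fold change = 2^0.78 = 1.717
gene B: ΔΔCt = (21.79−16.18) − (20.52−16.32) = 5.61 − 4.20 = 1.41; fold change = 2^-1.41 = 0.376
gene B has the largest |ΔΔCt| = 1.41.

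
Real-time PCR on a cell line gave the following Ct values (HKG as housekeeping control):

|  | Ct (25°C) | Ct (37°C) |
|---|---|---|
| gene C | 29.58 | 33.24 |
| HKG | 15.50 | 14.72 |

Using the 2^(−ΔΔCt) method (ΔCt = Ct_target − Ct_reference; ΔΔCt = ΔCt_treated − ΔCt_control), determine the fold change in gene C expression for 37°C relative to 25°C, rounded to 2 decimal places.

ΔCt(25°C) = 29.580 − 15.500 = 14.080
ΔCt(37°C) = 33.240 − 14.720 = 18.520
ΔΔCt = 18.520 − 14.080 = 4.440
Fold change = 2^(−4.440) = 0.046

0.05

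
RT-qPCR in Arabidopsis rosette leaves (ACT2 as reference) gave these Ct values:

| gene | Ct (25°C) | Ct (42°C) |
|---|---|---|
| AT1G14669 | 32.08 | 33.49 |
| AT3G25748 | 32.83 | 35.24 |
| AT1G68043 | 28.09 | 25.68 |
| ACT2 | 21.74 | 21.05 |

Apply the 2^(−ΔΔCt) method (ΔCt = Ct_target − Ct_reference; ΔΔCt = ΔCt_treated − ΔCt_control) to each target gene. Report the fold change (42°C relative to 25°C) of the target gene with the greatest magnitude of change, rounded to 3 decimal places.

0.117

AT1G14669: ΔΔCt = (33.49−21.05) − (32.08−21.74) = 12.44 − 10.34 = 2.10; fold change = 2^-2.10 = 0.233
AT3G25748: ΔΔCt = (35.24−21.05) − (32.83−21.74) = 14.19 − 11.09 = 3.10; fold change = 2^-3.10 = 0.117
AT1G68043: ΔΔCt = (25.68−21.05) − (28.09−21.74) = 4.63 − 6.35 = -1.72; fold change = 2^1.72 = 3.294
AT3G25748 has the largest |ΔΔCt| = 3.10.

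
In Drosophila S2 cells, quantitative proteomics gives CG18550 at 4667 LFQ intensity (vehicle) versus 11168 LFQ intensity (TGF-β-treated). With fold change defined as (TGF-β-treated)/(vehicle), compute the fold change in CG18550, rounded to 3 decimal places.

Fold change = 11168 / 4667 = 2.3930
CG18550 is upregulated.

2.393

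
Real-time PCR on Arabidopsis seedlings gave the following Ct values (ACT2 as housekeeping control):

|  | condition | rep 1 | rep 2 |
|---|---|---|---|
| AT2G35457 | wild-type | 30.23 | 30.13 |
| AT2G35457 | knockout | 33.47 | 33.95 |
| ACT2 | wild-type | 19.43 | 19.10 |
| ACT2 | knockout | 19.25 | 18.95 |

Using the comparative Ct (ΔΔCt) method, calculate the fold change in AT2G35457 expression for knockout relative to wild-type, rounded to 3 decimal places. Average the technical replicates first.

Mean Ct: AT2G35457 wild-type 30.180; AT2G35457 knockout 33.710; ACT2 wild-type 19.265; ACT2 knockout 19.100
ΔCt(wild-type) = 30.180 − 19.265 = 10.915
ΔCt(knockout) = 33.710 − 19.100 = 14.610
ΔΔCt = 14.610 − 10.915 = 3.695
Fold change = 2^(−3.695) = 0.0772

0.077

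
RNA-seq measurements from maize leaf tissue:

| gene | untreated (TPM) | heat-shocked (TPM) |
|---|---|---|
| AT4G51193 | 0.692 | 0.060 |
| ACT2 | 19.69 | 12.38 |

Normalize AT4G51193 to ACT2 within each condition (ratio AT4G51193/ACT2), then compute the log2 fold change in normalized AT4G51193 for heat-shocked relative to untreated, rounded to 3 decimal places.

AT4G51193/ACT2 (untreated) = 0.692 / 19.69 = 0.035145
AT4G51193/ACT2 (heat-shocked) = 0.060 / 12.38 = 0.0048465
Fold change = 0.0048465 / 0.035145 = 0.1379
log2(0.1379) = -2.8583

-2.858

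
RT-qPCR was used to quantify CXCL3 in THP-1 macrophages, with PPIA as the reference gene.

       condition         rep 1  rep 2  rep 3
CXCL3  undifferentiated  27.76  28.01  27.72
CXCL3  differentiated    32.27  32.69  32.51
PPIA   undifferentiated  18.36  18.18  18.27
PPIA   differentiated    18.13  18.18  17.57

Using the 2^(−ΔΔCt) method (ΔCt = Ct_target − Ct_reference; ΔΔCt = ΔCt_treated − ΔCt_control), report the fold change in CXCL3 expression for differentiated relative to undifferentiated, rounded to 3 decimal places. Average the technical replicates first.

0.032

Mean Ct: CXCL3 undifferentiated 27.830; CXCL3 differentiated 32.490; PPIA undifferentiated 18.270; PPIA differentiated 17.960
ΔCt(undifferentiated) = 27.830 − 18.270 = 9.560
ΔCt(differentiated) = 32.490 − 17.960 = 14.530
ΔΔCt = 14.530 − 9.560 = 4.970
Fold change = 2^(−4.970) = 0.0319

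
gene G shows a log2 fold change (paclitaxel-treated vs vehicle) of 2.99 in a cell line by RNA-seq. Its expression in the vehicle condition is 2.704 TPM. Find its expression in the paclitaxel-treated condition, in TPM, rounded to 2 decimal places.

Fold change = 2^(2.99) = 7.9447
paclitaxel-treated expression = 2.704 × 7.9447 = 21.48

21.48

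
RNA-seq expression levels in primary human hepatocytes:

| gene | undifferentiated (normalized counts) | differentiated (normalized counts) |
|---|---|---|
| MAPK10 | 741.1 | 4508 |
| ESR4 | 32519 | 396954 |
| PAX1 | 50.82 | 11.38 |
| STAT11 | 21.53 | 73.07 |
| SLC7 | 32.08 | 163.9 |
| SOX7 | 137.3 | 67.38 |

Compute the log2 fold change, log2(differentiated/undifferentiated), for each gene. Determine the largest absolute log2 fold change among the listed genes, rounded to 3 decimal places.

log2(4508/741.1) = 2.605  (MAPK10)
log2(396954/32519) = 3.610  (ESR4)
log2(11.38/50.82) = -2.159  (PAX1)
log2(73.07/21.53) = 1.763  (STAT11)
log2(163.9/32.08) = 2.353  (SLC7)
log2(67.38/137.3) = -1.027  (SOX7)
The largest magnitude belongs to ESR4.

3.610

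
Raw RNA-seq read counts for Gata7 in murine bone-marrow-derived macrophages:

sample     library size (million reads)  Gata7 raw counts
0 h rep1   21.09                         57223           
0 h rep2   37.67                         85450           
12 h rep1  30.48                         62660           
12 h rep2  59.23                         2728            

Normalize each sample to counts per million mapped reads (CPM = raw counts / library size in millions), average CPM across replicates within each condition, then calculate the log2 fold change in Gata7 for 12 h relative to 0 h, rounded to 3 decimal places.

-1.245

CPM(0 h rep1) = 57223 / 21.09 = 2713.2764
CPM(0 h rep2) = 85450 / 37.67 = 2268.3833
CPM(12 h rep1) = 62660 / 30.48 = 2055.7743
CPM(12 h rep2) = 2728 / 59.23 = 46.0577
mean CPM(0 h) = 2490.8299; mean CPM(12 h) = 1050.9160
Fold change = 1050.9160 / 2490.8299 = 0.42191
log2(0.42191) = -1.2450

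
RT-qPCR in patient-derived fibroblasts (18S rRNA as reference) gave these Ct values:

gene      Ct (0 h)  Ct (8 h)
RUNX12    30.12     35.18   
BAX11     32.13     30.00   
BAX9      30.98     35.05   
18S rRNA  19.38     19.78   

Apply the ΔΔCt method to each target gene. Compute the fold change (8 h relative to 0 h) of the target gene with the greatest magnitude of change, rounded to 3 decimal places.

0.040

RUNX12: ΔΔCt = (35.18−19.78) − (30.12−19.38) = 15.40 − 10.74 = 4.66; fold change = 2^-4.66 = 0.040
BAX11: ΔΔCt = (30.00−19.78) − (32.13−19.38) = 10.22 − 12.75 = -2.53; fold change = 2^2.53 = 5.776
BAX9: ΔΔCt = (35.05−19.78) − (30.98−19.38) = 15.27 − 11.60 = 3.67; fold change = 2^-3.67 = 0.079
RUNX12 has the largest |ΔΔCt| = 4.66.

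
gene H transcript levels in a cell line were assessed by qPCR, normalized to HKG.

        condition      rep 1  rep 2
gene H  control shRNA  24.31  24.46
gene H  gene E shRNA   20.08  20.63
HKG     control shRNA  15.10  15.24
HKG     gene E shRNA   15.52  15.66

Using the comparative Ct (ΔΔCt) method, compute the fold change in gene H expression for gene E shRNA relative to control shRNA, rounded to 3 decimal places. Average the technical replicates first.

21.857

Mean Ct: gene H control shRNA 24.385; gene H gene E shRNA 20.355; HKG control shRNA 15.170; HKG gene E shRNA 15.590
ΔCt(control shRNA) = 24.385 − 15.170 = 9.215
ΔCt(gene E shRNA) = 20.355 − 15.590 = 4.765
ΔΔCt = 4.765 − 9.215 = -4.450
Fold change = 2^(−(-4.450)) = 2^4.450 = 21.8566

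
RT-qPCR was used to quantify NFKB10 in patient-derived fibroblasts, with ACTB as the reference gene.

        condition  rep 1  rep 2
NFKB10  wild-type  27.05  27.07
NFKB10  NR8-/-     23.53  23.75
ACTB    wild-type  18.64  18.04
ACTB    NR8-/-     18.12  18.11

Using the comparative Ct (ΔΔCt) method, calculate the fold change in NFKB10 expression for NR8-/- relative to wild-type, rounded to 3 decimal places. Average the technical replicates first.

9.158

Mean Ct: NFKB10 wild-type 27.060; NFKB10 NR8-/- 23.640; ACTB wild-type 18.340; ACTB NR8-/- 18.115
ΔCt(wild-type) = 27.060 − 18.340 = 8.720
ΔCt(NR8-/-) = 23.640 − 18.115 = 5.525
ΔΔCt = 5.525 − 8.720 = -3.195
Fold change = 2^(−(-3.195)) = 2^3.195 = 9.1578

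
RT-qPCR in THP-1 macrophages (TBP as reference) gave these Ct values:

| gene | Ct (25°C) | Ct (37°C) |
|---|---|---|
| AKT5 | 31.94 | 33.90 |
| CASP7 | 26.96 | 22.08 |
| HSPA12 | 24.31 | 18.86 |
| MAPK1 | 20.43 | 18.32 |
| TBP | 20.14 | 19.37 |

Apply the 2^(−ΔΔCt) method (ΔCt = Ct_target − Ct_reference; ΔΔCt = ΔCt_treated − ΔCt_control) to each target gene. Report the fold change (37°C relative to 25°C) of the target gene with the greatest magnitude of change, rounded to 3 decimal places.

25.634

AKT5: ΔΔCt = (33.90−19.37) − (31.94−20.14) = 14.53 − 11.80 = 2.73; fold change = 2^-2.73 = 0.151
CASP7: ΔΔCt = (22.08−19.37) − (26.96−20.14) = 2.71 − 6.82 = -4.11; fold change = 2^4.11 = 17.268
HSPA12: ΔΔCt = (18.86−19.37) − (24.31−20.14) = -0.51 − 4.17 = -4.68; fold change = 2^4.68 = 25.634
MAPK1: ΔΔCt = (18.32−19.37) − (20.43−20.14) = -1.05 − 0.29 = -1.34; fold change = 2^1.34 = 2.532
HSPA12 has the largest |ΔΔCt| = 4.68.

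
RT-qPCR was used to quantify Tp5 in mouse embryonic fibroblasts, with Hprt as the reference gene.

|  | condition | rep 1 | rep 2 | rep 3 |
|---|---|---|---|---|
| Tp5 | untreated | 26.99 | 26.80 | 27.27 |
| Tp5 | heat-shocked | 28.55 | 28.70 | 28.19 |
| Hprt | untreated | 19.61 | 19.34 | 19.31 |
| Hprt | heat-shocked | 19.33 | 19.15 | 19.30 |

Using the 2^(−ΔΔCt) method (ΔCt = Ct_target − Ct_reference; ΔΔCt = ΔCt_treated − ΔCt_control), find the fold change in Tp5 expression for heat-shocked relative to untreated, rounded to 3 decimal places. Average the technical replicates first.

0.325

Mean Ct: Tp5 untreated 27.020; Tp5 heat-shocked 28.480; Hprt untreated 19.420; Hprt heat-shocked 19.260
ΔCt(untreated) = 27.020 − 19.420 = 7.600
ΔCt(heat-shocked) = 28.480 − 19.260 = 9.220
ΔΔCt = 9.220 − 7.600 = 1.620
Fold change = 2^(−1.620) = 0.3253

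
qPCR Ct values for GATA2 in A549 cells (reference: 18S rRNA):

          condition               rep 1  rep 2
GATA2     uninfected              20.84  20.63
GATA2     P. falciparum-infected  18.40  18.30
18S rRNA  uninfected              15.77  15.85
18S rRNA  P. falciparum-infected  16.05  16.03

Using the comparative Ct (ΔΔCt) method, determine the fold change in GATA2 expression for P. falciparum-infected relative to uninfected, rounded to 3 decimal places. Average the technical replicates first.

Mean Ct: GATA2 uninfected 20.735; GATA2 P. falciparum-infected 18.350; 18S rRNA uninfected 15.810; 18S rRNA P. falciparum-infected 16.040
ΔCt(uninfected) = 20.735 − 15.810 = 4.925
ΔCt(P. falciparum-infected) = 18.350 − 16.040 = 2.310
ΔΔCt = 2.310 − 4.925 = -2.615
Fold change = 2^(−(-2.615)) = 2^2.615 = 6.1262

6.126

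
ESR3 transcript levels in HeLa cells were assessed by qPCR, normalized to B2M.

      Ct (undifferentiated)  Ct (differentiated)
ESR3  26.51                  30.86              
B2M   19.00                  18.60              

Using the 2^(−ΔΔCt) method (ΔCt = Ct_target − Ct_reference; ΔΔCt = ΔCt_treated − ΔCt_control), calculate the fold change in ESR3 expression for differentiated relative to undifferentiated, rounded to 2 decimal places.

0.04

ΔCt(undifferentiated) = 26.510 − 19.000 = 7.510
ΔCt(differentiated) = 30.860 − 18.600 = 12.260
ΔΔCt = 12.260 − 7.510 = 4.750
Fold change = 2^(−4.750) = 0.037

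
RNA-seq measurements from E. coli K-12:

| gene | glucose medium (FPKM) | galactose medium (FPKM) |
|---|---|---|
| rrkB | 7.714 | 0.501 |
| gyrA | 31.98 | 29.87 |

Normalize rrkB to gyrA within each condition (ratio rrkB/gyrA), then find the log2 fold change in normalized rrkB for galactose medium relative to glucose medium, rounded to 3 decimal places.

-3.846

rrkB/gyrA (glucose medium) = 7.714 / 31.98 = 0.24121
rrkB/gyrA (galactose medium) = 0.501 / 29.87 = 0.016773
Fold change = 0.016773 / 0.24121 = 0.0695
log2(0.0695) = -3.8461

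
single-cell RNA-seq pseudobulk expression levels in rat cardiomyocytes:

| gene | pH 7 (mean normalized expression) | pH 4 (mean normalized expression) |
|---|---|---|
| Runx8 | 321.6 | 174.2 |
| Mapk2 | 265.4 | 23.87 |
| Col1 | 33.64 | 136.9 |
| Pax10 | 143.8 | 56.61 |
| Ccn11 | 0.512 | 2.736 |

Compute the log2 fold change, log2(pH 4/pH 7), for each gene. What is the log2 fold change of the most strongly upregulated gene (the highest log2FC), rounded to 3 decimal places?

log2(174.2/321.6) = -0.885  (Runx8)
log2(23.87/265.4) = -3.475  (Mapk2)
log2(136.9/33.64) = 2.025  (Col1)
log2(56.61/143.8) = -1.345  (Pax10)
log2(2.736/0.512) = 2.418  (Ccn11)
Ccn11 is most strongly upregulated.

2.418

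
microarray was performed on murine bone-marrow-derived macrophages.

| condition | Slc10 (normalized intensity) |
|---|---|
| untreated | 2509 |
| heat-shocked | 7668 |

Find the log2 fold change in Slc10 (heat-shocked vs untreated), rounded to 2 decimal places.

Fold change = 7668 / 2509 = 3.0562
log2(3.0562) = 1.612

1.61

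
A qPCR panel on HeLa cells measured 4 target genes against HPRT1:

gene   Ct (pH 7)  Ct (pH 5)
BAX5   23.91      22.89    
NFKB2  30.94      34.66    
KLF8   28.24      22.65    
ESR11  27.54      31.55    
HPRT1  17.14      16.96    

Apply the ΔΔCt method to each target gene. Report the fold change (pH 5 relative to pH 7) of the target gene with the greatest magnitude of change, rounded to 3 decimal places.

42.518

BAX5: ΔΔCt = (22.89−16.96) − (23.91−17.14) = 5.93 − 6.77 = -0.84; fold change = 2^0.84 = 1.790
NFKB2: ΔΔCt = (34.66−16.96) − (30.94−17.14) = 17.70 − 13.80 = 3.90; fold change = 2^-3.90 = 0.067
KLF8: ΔΔCt = (22.65−16.96) − (28.24−17.14) = 5.69 − 11.10 = -5.41; fold change = 2^5.41 = 42.518
ESR11: ΔΔCt = (31.55−16.96) − (27.54−17.14) = 14.59 − 10.40 = 4.19; fold change = 2^-4.19 = 0.055
KLF8 has the largest |ΔΔCt| = 5.41.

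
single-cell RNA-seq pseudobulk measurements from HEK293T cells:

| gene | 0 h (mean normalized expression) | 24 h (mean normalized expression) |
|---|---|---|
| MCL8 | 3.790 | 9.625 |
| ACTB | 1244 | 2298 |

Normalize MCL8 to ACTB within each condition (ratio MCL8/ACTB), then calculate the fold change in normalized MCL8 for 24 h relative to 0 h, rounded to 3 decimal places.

MCL8/ACTB (0 h) = 3.790 / 1244 = 0.0030466
MCL8/ACTB (24 h) = 9.625 / 2298 = 0.0041884
Fold change = 0.0041884 / 0.0030466 = 1.3748

1.375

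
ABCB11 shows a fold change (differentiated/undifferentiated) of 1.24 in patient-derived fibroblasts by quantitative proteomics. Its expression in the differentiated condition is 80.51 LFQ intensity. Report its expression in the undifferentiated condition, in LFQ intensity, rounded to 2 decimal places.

64.93

undifferentiated expression = 80.51 / 1.24 = 64.93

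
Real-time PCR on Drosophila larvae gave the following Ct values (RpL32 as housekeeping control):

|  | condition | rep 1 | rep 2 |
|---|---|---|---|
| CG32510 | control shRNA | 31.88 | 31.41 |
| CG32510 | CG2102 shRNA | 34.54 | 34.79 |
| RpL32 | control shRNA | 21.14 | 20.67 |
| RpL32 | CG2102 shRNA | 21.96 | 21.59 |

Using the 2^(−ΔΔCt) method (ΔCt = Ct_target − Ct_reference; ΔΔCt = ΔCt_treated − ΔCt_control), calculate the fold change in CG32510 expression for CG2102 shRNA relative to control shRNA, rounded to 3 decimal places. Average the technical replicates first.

0.225

Mean Ct: CG32510 control shRNA 31.645; CG32510 CG2102 shRNA 34.665; RpL32 control shRNA 20.905; RpL32 CG2102 shRNA 21.775
ΔCt(control shRNA) = 31.645 − 20.905 = 10.740
ΔCt(CG2102 shRNA) = 34.665 − 21.775 = 12.890
ΔΔCt = 12.890 − 10.740 = 2.150
Fold change = 2^(−2.150) = 0.2253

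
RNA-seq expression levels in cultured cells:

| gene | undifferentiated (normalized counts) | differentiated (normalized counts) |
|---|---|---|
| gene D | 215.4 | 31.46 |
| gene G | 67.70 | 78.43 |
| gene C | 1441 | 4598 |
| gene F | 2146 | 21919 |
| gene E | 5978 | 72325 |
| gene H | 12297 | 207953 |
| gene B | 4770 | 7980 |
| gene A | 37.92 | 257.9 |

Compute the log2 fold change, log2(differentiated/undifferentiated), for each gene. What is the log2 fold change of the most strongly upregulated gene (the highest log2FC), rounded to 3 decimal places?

4.080

log2(31.46/215.4) = -2.775  (gene D)
log2(78.43/67.70) = 0.212  (gene G)
log2(4598/1441) = 1.674  (gene C)
log2(21919/2146) = 3.352  (gene F)
log2(72325/5978) = 3.597  (gene E)
log2(207953/12297) = 4.080  (gene H)
log2(7980/4770) = 0.742  (gene B)
log2(257.9/37.92) = 2.766  (gene A)
gene H is most strongly upregulated.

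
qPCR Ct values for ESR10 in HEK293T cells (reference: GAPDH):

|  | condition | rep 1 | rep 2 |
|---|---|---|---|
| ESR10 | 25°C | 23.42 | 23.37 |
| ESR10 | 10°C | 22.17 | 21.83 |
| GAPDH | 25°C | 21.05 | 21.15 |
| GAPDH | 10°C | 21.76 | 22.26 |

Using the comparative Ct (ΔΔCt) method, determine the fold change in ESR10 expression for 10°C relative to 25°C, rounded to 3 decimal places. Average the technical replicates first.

Mean Ct: ESR10 25°C 23.395; ESR10 10°C 22.000; GAPDH 25°C 21.100; GAPDH 10°C 22.010
ΔCt(25°C) = 23.395 − 21.100 = 2.295
ΔCt(10°C) = 22.000 − 22.010 = -0.010
ΔΔCt = -0.010 − 2.295 = -2.305
Fold change = 2^(−(-2.305)) = 2^2.305 = 4.9417

4.942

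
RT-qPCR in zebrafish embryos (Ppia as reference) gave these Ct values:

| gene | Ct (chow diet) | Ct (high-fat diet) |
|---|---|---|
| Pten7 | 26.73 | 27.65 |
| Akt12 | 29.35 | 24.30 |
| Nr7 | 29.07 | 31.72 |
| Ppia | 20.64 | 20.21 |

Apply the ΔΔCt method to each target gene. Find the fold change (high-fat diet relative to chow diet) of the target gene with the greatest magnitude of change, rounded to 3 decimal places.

Pten7: ΔΔCt = (27.65−20.21) − (26.73−20.64) = 7.44 − 6.09 = 1.35; fold change = 2^-1.35 = 0.392
Akt12: ΔΔCt = (24.30−20.21) − (29.35−20.64) = 4.09 − 8.71 = -4.62; fold change = 2^4.62 = 24.590
Nr7: ΔΔCt = (31.72−20.21) − (29.07−20.64) = 11.51 − 8.43 = 3.08; fold change = 2^-3.08 = 0.118
Akt12 has the largest |ΔΔCt| = 4.62.

24.590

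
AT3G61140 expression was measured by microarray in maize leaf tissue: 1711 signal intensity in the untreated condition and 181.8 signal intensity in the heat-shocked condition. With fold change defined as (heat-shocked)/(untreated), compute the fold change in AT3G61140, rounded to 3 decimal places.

0.106

Fold change = 181.8 / 1711 = 0.1063
AT3G61140 is downregulated.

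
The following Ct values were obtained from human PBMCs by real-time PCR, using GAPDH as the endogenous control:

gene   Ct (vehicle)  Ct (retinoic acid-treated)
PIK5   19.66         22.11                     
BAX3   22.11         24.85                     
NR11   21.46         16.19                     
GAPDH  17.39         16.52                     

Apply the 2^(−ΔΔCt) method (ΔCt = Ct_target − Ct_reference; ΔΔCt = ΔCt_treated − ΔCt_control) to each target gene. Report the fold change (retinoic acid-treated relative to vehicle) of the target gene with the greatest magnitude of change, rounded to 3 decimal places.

21.112

PIK5: ΔΔCt = (22.11−16.52) − (19.66−17.39) = 5.59 − 2.27 = 3.32; fold change = 2^-3.32 = 0.100
BAX3: ΔΔCt = (24.85−16.52) − (22.11−17.39) = 8.33 − 4.72 = 3.61; fold change = 2^-3.61 = 0.082
NR11: ΔΔCt = (16.19−16.52) − (21.46−17.39) = -0.33 − 4.07 = -4.40; fold change = 2^4.40 = 21.112
NR11 has the largest |ΔΔCt| = 4.40.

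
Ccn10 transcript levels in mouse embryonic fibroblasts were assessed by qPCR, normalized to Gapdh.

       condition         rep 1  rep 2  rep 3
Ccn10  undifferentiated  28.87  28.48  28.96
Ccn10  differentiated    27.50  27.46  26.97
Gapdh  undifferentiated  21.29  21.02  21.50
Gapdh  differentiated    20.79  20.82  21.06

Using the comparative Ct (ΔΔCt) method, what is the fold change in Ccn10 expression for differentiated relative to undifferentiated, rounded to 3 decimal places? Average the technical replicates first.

Mean Ct: Ccn10 undifferentiated 28.770; Ccn10 differentiated 27.310; Gapdh undifferentiated 21.270; Gapdh differentiated 20.890
ΔCt(undifferentiated) = 28.770 − 21.270 = 7.500
ΔCt(differentiated) = 27.310 − 20.890 = 6.420
ΔΔCt = 6.420 − 7.500 = -1.080
Fold change = 2^(−(-1.080)) = 2^1.080 = 2.1140

2.114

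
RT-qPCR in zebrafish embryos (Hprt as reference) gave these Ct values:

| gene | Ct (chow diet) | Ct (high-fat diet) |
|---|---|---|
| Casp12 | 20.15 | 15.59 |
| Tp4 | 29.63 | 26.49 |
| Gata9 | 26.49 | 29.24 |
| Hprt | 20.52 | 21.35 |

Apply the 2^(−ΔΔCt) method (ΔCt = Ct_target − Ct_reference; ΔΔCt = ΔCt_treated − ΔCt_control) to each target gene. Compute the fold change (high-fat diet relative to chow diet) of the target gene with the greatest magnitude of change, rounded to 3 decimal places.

41.933

Casp12: ΔΔCt = (15.59−21.35) − (20.15−20.52) = -5.76 − (-0.37) = -5.39; fold change = 2^5.39 = 41.933
Tp4: ΔΔCt = (26.49−21.35) − (29.63−20.52) = 5.14 − 9.11 = -3.97; fold change = 2^3.97 = 15.671
Gata9: ΔΔCt = (29.24−21.35) − (26.49−20.52) = 7.89 − 5.97 = 1.92; fold change = 2^-1.92 = 0.264
Casp12 has the largest |ΔΔCt| = 5.39.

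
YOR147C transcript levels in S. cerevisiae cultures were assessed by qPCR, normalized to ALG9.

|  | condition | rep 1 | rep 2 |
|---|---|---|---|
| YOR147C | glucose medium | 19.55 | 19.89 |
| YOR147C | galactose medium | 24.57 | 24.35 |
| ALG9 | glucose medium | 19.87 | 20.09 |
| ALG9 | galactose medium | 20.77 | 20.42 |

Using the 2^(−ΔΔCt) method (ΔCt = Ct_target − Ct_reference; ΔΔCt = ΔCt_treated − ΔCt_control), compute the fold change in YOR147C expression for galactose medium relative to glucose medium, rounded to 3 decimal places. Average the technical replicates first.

Mean Ct: YOR147C glucose medium 19.720; YOR147C galactose medium 24.460; ALG9 glucose medium 19.980; ALG9 galactose medium 20.595
ΔCt(glucose medium) = 19.720 − 19.980 = -0.260
ΔCt(galactose medium) = 24.460 − 20.595 = 3.865
ΔΔCt = 3.865 − (-0.260) = 4.125
Fold change = 2^(−4.125) = 0.0573

0.057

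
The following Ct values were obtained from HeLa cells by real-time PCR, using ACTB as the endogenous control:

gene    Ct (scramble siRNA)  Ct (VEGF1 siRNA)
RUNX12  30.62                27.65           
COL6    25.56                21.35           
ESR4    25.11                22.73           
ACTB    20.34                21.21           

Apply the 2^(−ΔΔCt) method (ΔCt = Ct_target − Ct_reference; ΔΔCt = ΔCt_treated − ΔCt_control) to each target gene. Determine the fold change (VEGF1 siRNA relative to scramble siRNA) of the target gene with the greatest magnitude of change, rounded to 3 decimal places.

RUNX12: ΔΔCt = (27.65−21.21) − (30.62−20.34) = 6.44 − 10.28 = -3.84; fold change = 2^3.84 = 14.320
COL6: ΔΔCt = (21.35−21.21) − (25.56−20.34) = 0.14 − 5.22 = -5.08; fold change = 2^5.08 = 33.825
ESR4: ΔΔCt = (22.73−21.21) − (25.11−20.34) = 1.52 − 4.77 = -3.25; fold change = 2^3.25 = 9.514
COL6 has the largest |ΔΔCt| = 5.08.

33.825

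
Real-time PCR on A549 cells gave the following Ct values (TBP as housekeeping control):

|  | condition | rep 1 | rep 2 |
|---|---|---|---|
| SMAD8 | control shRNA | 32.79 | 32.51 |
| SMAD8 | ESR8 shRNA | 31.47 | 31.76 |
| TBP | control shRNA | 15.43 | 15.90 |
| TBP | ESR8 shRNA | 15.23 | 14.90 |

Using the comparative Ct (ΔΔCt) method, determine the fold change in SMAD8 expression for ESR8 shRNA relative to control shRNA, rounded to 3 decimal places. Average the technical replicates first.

1.352

Mean Ct: SMAD8 control shRNA 32.650; SMAD8 ESR8 shRNA 31.615; TBP control shRNA 15.665; TBP ESR8 shRNA 15.065
ΔCt(control shRNA) = 32.650 − 15.665 = 16.985
ΔCt(ESR8 shRNA) = 31.615 − 15.065 = 16.550
ΔΔCt = 16.550 − 16.985 = -0.435
Fold change = 2^(−(-0.435)) = 2^0.435 = 1.3519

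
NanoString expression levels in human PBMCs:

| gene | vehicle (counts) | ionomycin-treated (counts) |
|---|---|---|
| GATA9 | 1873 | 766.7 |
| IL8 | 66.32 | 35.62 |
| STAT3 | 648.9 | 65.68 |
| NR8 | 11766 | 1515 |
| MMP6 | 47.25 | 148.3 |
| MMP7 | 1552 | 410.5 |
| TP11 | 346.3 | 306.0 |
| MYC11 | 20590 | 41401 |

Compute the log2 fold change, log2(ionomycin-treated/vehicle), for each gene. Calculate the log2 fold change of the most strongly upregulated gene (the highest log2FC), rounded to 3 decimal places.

log2(766.7/1873) = -1.289  (GATA9)
log2(35.62/66.32) = -0.897  (IL8)
log2(65.68/648.9) = -3.304  (STAT3)
log2(1515/11766) = -2.957  (NR8)
log2(148.3/47.25) = 1.650  (MMP6)
log2(410.5/1552) = -1.919  (MMP7)
log2(306.0/346.3) = -0.178  (TP11)
log2(41401/20590) = 1.008  (MYC11)
MMP6 is most strongly upregulated.

1.650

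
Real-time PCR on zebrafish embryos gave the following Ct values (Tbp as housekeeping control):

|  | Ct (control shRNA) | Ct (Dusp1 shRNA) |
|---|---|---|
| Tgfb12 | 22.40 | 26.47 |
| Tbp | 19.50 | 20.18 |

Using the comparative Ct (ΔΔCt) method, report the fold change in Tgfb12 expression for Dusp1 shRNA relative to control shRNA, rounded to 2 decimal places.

ΔCt(control shRNA) = 22.400 − 19.500 = 2.900
ΔCt(Dusp1 shRNA) = 26.470 − 20.180 = 6.290
ΔΔCt = 6.290 − 2.900 = 3.390
Fold change = 2^(−3.390) = 0.095

0.10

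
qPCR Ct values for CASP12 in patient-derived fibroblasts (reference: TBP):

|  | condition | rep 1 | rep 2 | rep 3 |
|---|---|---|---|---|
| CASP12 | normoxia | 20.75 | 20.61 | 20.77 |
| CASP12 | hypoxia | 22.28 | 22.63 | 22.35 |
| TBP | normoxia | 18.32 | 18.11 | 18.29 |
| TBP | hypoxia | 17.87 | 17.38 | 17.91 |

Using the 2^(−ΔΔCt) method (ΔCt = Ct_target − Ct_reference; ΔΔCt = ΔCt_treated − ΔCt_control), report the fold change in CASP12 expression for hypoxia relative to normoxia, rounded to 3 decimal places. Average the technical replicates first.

0.213

Mean Ct: CASP12 normoxia 20.710; CASP12 hypoxia 22.420; TBP normoxia 18.240; TBP hypoxia 17.720
ΔCt(normoxia) = 20.710 − 18.240 = 2.470
ΔCt(hypoxia) = 22.420 − 17.720 = 4.700
ΔΔCt = 4.700 − 2.470 = 2.230
Fold change = 2^(−2.230) = 0.2132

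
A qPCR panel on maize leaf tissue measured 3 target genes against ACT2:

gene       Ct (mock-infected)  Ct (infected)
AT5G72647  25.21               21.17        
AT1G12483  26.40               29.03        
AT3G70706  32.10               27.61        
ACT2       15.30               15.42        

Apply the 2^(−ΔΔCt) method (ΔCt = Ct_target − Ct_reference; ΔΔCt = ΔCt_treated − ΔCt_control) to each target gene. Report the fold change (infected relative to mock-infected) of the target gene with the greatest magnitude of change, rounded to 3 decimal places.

24.420

AT5G72647: ΔΔCt = (21.17−15.42) − (25.21−15.30) = 5.75 − 9.91 = -4.16; fold change = 2^4.16 = 17.877
AT1G12483: ΔΔCt = (29.03−15.42) − (26.40−15.30) = 13.61 − 11.10 = 2.51; fold change = 2^-2.51 = 0.176
AT3G70706: ΔΔCt = (27.61−15.42) − (32.10−15.30) = 12.19 − 16.80 = -4.61; fold change = 2^4.61 = 24.420
AT3G70706 has the largest |ΔΔCt| = 4.61.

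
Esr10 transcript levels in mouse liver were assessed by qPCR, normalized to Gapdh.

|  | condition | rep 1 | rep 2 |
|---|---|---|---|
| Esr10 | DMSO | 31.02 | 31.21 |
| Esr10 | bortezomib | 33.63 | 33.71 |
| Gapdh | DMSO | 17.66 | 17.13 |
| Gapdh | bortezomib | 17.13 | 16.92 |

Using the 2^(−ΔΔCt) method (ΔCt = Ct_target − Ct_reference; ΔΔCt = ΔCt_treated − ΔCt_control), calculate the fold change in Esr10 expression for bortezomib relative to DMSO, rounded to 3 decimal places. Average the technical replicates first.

0.132

Mean Ct: Esr10 DMSO 31.115; Esr10 bortezomib 33.670; Gapdh DMSO 17.395; Gapdh bortezomib 17.025
ΔCt(DMSO) = 31.115 − 17.395 = 13.720
ΔCt(bortezomib) = 33.670 − 17.025 = 16.645
ΔΔCt = 16.645 − 13.720 = 2.925
Fold change = 2^(−2.925) = 0.1317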